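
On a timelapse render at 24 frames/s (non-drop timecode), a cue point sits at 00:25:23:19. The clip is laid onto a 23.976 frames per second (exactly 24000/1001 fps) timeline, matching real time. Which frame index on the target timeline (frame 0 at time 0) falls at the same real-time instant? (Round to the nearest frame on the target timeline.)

Source frame index: (0×3600 + 25×60 + 23) × 24 + 19 = 36571.
Real time: 36571 / (24) = 36571/24 s.
Target frame: (36571/24) × (24000/1001) = 36571000/1001 ≈ 36534.466 → 36534.

frame 36534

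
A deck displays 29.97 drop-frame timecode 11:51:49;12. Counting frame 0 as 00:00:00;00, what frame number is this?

1280002

As if non-drop at 30 labels/s: (11 × 3600 + 51 × 60 + 49) × 30 + 12 = 1281282.
Minute boundaries passed: 711; those not divisible by 10: 711 − 71 = 640; dropped labels = 2 × 640 = 1280.
Actual frame index = 1281282 − 1280 = 1280002.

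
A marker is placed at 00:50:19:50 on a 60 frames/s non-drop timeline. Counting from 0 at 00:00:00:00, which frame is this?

frame 181190

Total seconds to the label: (0 × 3600 + 50 × 60 + 19) = 3019.
Frame index = 3019 × 60 + 50 = 181190.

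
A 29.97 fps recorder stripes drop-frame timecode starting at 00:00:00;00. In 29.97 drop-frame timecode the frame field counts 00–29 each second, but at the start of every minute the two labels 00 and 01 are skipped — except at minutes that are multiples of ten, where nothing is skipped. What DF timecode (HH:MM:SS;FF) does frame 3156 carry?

00:01:45;08

Ten DF minutes hold 17982 frames, so frame 3156 lies in block 0 (frames 0–17981) with 3156 frames into that block.
The block's first minute is 1800 frames and the rest 1798 each; 3156 frames reaches minute 1, so 0 × 18 + 1 × 2 = 2 labels have been skipped so far.
Adding those back, label number 3156 + 2 = 3158 at 30 labels/s is 105 s + 8 f = 0 h 1 min 45 s frame 8, i.e. 00:01:45;08.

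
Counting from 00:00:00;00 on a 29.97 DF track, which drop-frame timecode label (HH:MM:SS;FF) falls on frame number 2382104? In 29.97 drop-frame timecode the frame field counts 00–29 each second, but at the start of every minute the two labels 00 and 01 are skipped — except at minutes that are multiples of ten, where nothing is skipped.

22:04:42;28

Each 10-minute DF block holds 10 × 60 × 30 − 9 × 2 = 17982 frames. 2382104 ÷ 17982 → 132 full blocks, remainder 8480.
Within the partial block the first minute is 1800 frames and each further minute 1798, so 4 further minute boundaries passed. Total skipped labels = 18 × 132 + 2 × 4 = 2384.
Non-drop label index = 2382104 + 2384 = 2384488; at 30 labels/s that is 22:04:42:28, i.e. DF 22:04:42;28.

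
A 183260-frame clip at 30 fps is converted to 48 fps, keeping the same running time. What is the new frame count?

293216 frames

Target frames = source frames × (target rate / source rate) = 183260 × (48)/(30) = 183260 × 8/5 = 293216.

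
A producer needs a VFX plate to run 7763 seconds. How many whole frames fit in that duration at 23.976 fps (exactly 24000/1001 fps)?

Frames = 7763 × 24000/1001 = 26616000/143 ≈ 186125.8741.
Complete frames: 186125.

186125 frames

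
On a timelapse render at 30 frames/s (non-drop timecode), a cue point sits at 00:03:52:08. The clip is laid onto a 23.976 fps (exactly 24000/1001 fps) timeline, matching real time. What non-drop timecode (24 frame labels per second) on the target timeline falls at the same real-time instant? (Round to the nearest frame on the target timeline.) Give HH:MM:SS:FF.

00:03:52:01

Source frame index: (0×3600 + 3×60 + 52) × 30 + 8 = 6968.
Real time: 6968 / (30) = 3484/15 s.
Target frame: (3484/15) × (24000/1001) = 428800/77 ≈ 5568.831 → 5569.
At 24 labels/s: frame 5569 → 00:03:52:01.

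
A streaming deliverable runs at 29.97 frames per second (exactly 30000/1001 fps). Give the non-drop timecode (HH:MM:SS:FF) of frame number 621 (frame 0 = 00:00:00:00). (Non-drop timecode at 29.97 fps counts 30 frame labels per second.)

00:00:20:21

621 ÷ 30 = 20 full seconds, remainder 21 frames.
20 s = 0 h 0 min 20 s.
Timecode: 00:00:20:21.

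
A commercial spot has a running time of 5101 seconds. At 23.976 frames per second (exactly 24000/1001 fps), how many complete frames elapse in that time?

122301 frames

Frames = 5101 × 24000/1001 = 122424000/1001 ≈ 122301.6983.
Complete frames: 122301.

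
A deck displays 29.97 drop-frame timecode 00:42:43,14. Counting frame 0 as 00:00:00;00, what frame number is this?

76828

Complete 10-minute blocks: 4, each 17982 frames → 71928.
Remaining 2 whole minutes in the current block: 1800 + 1 × 1798 = 3598 frames.
Within the current minute: 43 × 30 + 14 − 2 = 1302 (labels ;00/;01 skipped at this minute). Total = 71928 + 3598 + 1302 = 76828.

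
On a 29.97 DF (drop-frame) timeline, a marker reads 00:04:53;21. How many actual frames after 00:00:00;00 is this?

Complete 10-minute blocks: 0, each 17982 frames → 0.
Remaining 4 whole minutes in the current block: 1800 + 3 × 1798 = 7194 frames.
Within the current minute: 53 × 30 + 21 − 2 = 1609 (labels ;00/;01 skipped at this minute). Total = 0 + 7194 + 1609 = 8803.

8803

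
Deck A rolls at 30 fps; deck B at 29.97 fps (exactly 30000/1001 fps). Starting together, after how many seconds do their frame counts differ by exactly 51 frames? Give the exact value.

1701.7 seconds

The gap grows by |30000/1001 − 30| = 30/1001 frames per second.
Time for a 51-frame gap: 51 ÷ (30/1001) = 1701.7 s.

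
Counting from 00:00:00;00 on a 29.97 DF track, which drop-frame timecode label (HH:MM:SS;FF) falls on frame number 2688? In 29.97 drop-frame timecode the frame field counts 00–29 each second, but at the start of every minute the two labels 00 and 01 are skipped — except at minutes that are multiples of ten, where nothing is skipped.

00:01:29;20

Each 10-minute DF block holds 10 × 60 × 30 − 9 × 2 = 17982 frames. 2688 ÷ 17982 → 0 full blocks, remainder 2688.
Within the partial block the first minute is 1800 frames and each further minute 1798, so 1 further minute boundary passed. Total skipped labels = 18 × 0 + 2 × 1 = 2.
Non-drop label index = 2688 + 2 = 2690; at 30 labels/s that is 00:01:29:20, i.e. DF 00:01:29;20.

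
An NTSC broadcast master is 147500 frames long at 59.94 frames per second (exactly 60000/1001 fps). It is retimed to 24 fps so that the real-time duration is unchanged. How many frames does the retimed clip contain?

Target frames = source frames × (target rate / source rate) = 147500 × (24)/(60000/1001) = 147500 × 1001/2500 = 59059.

59059 frames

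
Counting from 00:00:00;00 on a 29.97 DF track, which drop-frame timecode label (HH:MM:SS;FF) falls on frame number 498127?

04:37:00;27

Each 10-minute DF block holds 10 × 60 × 30 − 9 × 2 = 17982 frames. 498127 ÷ 17982 → 27 full blocks, remainder 12613.
Within the partial block the first minute is 1800 frames and each further minute 1798, so 7 further minute boundaries passed. Total skipped labels = 18 × 27 + 2 × 7 = 500.
Non-drop label index = 498127 + 500 = 498627; at 30 labels/s that is 04:37:00:27, i.e. DF 04:37:00;27.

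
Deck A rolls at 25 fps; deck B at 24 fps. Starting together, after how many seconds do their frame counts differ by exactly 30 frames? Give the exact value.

30 seconds

The gap grows by |24 − 25| = 1 frame per second.
Time for a 30-frame gap: 30 ÷ (1) = 30 s.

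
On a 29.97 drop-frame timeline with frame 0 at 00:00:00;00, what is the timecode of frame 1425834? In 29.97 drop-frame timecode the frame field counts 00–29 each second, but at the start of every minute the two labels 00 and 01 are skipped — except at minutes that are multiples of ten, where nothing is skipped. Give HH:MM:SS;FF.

Each 10-minute DF block holds 10 × 60 × 30 − 9 × 2 = 17982 frames. 1425834 ÷ 17982 → 79 full blocks, remainder 5256.
Within the partial block the first minute is 1800 frames and each further minute 1798, so 2 further minute boundaries passed. Total skipped labels = 18 × 79 + 2 × 2 = 1426.
Non-drop label index = 1425834 + 1426 = 1427260; at 30 labels/s that is 13:12:55:10, i.e. DF 13:12:55;10.

13:12:55;10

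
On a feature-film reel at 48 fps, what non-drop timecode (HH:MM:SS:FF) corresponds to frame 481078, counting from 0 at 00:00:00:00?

481078 ÷ 48 = 10022 full seconds, remainder 22 frames.
10022 s = 2 h 47 min 2 s.
Timecode: 02:47:02:22.

02:47:02:22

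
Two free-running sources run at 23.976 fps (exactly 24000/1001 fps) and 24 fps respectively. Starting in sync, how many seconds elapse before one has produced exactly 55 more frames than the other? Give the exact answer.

The gap grows by |24 − 24000/1001| = 24/1001 frames per second.
Time for a 55-frame gap: 55 ÷ (24/1001) = 55055/24 s.

55055/24 seconds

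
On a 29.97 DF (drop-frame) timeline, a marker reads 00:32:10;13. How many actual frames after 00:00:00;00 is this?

Complete 10-minute blocks: 3, each 17982 frames → 53946.
Remaining 2 whole minutes in the current block: 1800 + 1 × 1798 = 3598 frames.
Within the current minute: 10 × 30 + 13 − 2 = 311 (labels ;00/;01 skipped at this minute). Total = 53946 + 3598 + 311 = 57855.

57855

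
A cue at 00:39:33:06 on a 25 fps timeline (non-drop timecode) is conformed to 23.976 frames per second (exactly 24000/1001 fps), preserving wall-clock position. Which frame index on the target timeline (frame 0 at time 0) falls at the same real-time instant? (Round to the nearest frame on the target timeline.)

Source frame index: (0×3600 + 39×60 + 33) × 25 + 6 = 59331.
Real time: 59331 / (25) = 59331/25 s.
Target frame: (59331/25) × (24000/1001) = 56957760/1001 ≈ 56900.859 → 56901.

frame 56901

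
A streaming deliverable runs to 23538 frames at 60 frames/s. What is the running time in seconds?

Running time = 23538 / (60) = 392.3 s.

392.3 seconds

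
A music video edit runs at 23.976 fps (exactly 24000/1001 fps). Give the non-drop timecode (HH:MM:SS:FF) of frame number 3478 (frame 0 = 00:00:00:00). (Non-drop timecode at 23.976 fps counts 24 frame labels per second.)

00:02:24:22

3478 ÷ 24 = 144 full seconds, remainder 22 frames.
144 s = 0 h 2 min 24 s.
Timecode: 00:02:24:22.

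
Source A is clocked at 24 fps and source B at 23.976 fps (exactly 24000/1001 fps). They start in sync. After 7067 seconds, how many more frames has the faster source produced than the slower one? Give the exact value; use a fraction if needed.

169608/1001 frames

A emits 24 × 7067 = 169608 frames; B emits 24000/1001 × 7067 = 169608000/1001.
Difference = 169608/1001 frames (≈ 169.4386); B is behind A.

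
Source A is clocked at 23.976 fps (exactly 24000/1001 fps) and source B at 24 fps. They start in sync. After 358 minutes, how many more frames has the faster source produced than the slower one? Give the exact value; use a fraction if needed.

358 min = 21480 s.
A emits 24000/1001 × 21480 = 515520000/1001 frames; B emits 24 × 21480 = 515520.
Difference = 515520/1001 frames (≈ 515.0050); B is ahead of A.

515520/1001 frames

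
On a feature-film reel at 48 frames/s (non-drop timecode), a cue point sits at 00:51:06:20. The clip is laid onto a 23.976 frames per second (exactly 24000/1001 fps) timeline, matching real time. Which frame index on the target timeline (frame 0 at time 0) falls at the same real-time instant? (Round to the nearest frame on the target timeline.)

Source frame index: (0×3600 + 51×60 + 6) × 48 + 20 = 147188.
Real time: 147188 / (48) = 36797/12 s.
Target frame: (36797/12) × (24000/1001) = 73594000/1001 ≈ 73520.480 → 73520.

frame 73520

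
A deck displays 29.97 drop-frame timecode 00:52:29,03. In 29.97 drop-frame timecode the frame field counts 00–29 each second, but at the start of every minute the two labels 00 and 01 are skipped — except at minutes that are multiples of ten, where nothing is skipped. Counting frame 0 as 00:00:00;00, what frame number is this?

94379

As if non-drop at 30 labels/s: (0 × 3600 + 52 × 60 + 29) × 30 + 3 = 94473.
Minute boundaries passed: 52; those not divisible by 10: 52 − 5 = 47; dropped labels = 2 × 47 = 94.
Actual frame index = 94473 − 94 = 94379.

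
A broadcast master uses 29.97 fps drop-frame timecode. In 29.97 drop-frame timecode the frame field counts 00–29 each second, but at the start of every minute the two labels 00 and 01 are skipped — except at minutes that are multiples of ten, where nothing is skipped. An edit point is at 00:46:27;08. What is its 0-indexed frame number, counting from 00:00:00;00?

83534

Complete 10-minute blocks: 4, each 17982 frames → 71928.
Remaining 6 whole minutes in the current block: 1800 + 5 × 1798 = 10790 frames.
Within the current minute: 27 × 30 + 8 − 2 = 816 (labels ;00/;01 skipped at this minute). Total = 71928 + 10790 + 816 = 83534.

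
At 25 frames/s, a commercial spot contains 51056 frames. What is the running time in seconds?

2042.24 seconds

Running time = 51056 / (25) = 2042.24 s.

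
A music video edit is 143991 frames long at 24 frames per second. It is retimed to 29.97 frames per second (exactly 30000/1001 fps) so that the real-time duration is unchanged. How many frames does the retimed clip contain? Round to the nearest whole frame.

Frames at target rate = 143991 × (30000/1001) / (24) = 179988750/1001 ≈ 179808.941.
Nearest whole frame: 179809.

179809 frames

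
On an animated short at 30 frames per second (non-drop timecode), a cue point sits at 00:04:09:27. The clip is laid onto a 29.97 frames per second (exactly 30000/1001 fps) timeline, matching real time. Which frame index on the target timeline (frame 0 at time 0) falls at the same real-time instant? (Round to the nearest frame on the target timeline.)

Source frame index: (0×3600 + 4×60 + 9) × 30 + 27 = 7497.
Real time: 7497 / (30) = 2499/10 s.
Target frame: (2499/10) × (30000/1001) = 1071000/143 ≈ 7489.510 → 7490.

frame 7490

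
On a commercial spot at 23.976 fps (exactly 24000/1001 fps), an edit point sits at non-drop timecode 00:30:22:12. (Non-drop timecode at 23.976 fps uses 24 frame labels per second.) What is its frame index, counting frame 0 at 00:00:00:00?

frame 43740

Total seconds to the label: (0 × 3600 + 30 × 60 + 22) = 1822.
Frame index = 1822 × 24 + 12 = 43740.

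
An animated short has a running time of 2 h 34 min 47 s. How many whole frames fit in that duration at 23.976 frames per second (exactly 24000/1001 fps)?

222665 frames

2 h 34 min 47 s = 9287 s.
Frames = 9287 × 24000/1001 = 222888000/1001 ≈ 222665.3347.
Complete frames: 222665.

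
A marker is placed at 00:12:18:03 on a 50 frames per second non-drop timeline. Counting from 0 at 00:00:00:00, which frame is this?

frame 36903

Total seconds to the label: (0 × 3600 + 12 × 60 + 18) = 738.
Frame index = 738 × 50 + 3 = 36903.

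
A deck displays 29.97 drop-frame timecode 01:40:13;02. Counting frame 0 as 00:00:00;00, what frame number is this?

180212

As if non-drop at 30 labels/s: (1 × 3600 + 40 × 60 + 13) × 30 + 2 = 180392.
Minute boundaries passed: 100; those not divisible by 10: 100 − 10 = 90; dropped labels = 2 × 90 = 180.
Actual frame index = 180392 − 180 = 180212.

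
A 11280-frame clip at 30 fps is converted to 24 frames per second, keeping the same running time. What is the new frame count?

9024 frames

Target frames = source frames × (target rate / source rate) = 11280 × (24)/(30) = 11280 × 4/5 = 9024.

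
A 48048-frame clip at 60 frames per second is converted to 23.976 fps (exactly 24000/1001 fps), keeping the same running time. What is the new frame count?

19200 frames

Target frames = source frames × (target rate / source rate) = 48048 × (24000/1001)/(60) = 48048 × 400/1001 = 19200.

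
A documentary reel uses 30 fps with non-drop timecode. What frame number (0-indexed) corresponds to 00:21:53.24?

frame 39414

Total seconds to the label: (0 × 3600 + 21 × 60 + 53) = 1313.
Frame index = 1313 × 30 + 24 = 39414.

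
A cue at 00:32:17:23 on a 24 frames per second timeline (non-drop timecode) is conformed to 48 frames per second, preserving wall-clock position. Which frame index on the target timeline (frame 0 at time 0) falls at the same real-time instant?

Source frame index: (0×3600 + 32×60 + 17) × 24 + 23 = 46511.
Real time: 46511 / (24) = 46511/24 s.
Target frame: (46511/24) × (48) = 93022.

frame 93022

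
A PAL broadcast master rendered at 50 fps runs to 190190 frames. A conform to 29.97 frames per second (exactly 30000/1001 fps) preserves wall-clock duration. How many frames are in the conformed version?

Target frames = source frames × (target rate / source rate) = 190190 × (30000/1001)/(50) = 190190 × 600/1001 = 114000.

114000 frames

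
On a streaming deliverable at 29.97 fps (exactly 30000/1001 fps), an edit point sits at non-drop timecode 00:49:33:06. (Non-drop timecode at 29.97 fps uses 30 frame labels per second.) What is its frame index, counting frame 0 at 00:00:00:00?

89196

Total seconds to the label: (0 × 3600 + 49 × 60 + 33) = 2973.
Frame index = 2973 × 30 + 6 = 89196.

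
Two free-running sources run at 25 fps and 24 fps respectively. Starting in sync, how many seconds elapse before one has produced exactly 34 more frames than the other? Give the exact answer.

34 seconds

The gap grows by |24 − 25| = 1 frame per second.
Time for a 34-frame gap: 34 ÷ (1) = 34 s.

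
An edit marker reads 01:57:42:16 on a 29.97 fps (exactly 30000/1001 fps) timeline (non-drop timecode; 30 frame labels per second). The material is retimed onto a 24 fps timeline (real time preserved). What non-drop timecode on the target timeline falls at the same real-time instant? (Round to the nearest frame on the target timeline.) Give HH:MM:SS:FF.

Source frame index: (1×3600 + 57×60 + 42) × 30 + 16 = 211876.
Real time: 211876 / (30000/1001) = 53021969/7500 s.
Target frame: (53021969/7500) × (24) = 106043938/625 ≈ 169670.301 → 169670.
At 24 labels/s: frame 169670 → 01:57:49:14.

01:57:49:14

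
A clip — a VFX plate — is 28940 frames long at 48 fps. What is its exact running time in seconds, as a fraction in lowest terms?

Running time = 28940 ÷ (48) = 28940 × 1/48 = 7235/12 s.

7235/12 seconds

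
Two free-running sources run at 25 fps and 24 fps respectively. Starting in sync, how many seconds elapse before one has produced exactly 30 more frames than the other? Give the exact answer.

The gap grows by |24 − 25| = 1 frame per second.
Time for a 30-frame gap: 30 ÷ (1) = 30 s.

30 seconds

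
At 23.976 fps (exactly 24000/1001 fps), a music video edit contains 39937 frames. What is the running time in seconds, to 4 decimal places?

1665.7057 seconds

Running time = 39937 × 1001/24000 = 39976937/24000 s ≈ 1665.7057 s.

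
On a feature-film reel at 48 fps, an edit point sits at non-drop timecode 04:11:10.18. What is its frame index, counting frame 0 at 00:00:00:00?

723378

Total seconds to the label: (4 × 3600 + 11 × 60 + 10) = 15070.
Frame index = 15070 × 48 + 18 = 723378.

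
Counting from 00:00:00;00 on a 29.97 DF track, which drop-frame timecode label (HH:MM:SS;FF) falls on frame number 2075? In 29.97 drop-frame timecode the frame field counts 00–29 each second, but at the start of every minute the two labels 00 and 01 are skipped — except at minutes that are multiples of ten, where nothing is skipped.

Each 10-minute DF block holds 10 × 60 × 30 − 9 × 2 = 17982 frames. 2075 ÷ 17982 → 0 full blocks, remainder 2075.
Within the partial block the first minute is 1800 frames and each further minute 1798, so 1 further minute boundary passed. Total skipped labels = 18 × 0 + 2 × 1 = 2.
Non-drop label index = 2075 + 2 = 2077; at 30 labels/s that is 00:01:09:07, i.e. DF 00:01:09;07.

00:01:09;07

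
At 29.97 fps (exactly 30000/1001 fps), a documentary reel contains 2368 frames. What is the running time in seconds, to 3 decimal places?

79.012 seconds

Running time = 2368 × 1001/30000 = 148148/1875 s ≈ 79.012 s.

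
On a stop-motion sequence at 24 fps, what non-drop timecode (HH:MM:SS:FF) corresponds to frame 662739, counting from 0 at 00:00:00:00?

662739 ÷ 24 = 27614 full seconds, remainder 3 frames.
27614 s = 7 h 40 min 14 s.
Timecode: 07:40:14:03.

07:40:14:03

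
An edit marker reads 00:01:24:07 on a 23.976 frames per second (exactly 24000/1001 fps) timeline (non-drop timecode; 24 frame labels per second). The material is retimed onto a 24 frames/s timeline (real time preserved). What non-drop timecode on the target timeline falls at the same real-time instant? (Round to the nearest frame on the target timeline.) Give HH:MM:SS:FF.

Source frame index: (0×3600 + 1×60 + 24) × 24 + 7 = 2023.
Real time: 2023 / (24000/1001) = 2025023/24000 s.
Target frame: (2025023/24000) × (24) = 2025023/1000 ≈ 2025.023 → 2025.
At 24 labels/s: frame 2025 → 00:01:24:09.

00:01:24:09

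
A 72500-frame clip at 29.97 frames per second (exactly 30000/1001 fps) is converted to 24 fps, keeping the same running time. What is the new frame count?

58058 frames

Target frames = source frames × (target rate / source rate) = 72500 × (24)/(30000/1001) = 72500 × 1001/1250 = 58058.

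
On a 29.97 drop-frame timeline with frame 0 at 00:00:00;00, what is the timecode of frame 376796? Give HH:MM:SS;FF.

Ten DF minutes hold 17982 frames, so frame 376796 lies in block 20 (frames 359640–377621) with 17156 frames into that block.
The block's first minute is 1800 frames and the rest 1798 each; 17156 frames reaches minute 9, so 20 × 18 + 9 × 2 = 378 labels have been skipped so far.
Adding those back, label number 376796 + 378 = 377174 at 30 labels/s is 12572 s + 14 f = 3 h 29 min 32 s frame 14, i.e. 03:29:32;14.

03:29:32;14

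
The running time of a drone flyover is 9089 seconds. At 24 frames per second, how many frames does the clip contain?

Frames = 9089 × 24 = 218136.

218136 frames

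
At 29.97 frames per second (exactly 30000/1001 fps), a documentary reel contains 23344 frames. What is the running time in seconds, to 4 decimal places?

778.9115 seconds

Running time = 23344 × 1001/30000 = 1460459/1875 s ≈ 778.9115 s.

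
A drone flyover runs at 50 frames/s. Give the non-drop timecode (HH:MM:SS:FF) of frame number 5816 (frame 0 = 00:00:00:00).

00:01:56:16

5816 ÷ 50 = 116 full seconds, remainder 16 frames.
116 s = 0 h 1 min 56 s.
Timecode: 00:01:56:16.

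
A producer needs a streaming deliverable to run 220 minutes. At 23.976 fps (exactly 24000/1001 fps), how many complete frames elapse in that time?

220 min = 13200 s.
Frames = 13200 × 24000/1001 = 28800000/91 ≈ 316483.5165.
Complete frames: 316483.

316483 frames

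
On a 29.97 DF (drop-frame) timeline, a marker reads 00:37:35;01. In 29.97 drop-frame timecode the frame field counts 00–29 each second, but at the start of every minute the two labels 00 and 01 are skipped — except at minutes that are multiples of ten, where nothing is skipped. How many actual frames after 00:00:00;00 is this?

67583

Complete 10-minute blocks: 3, each 17982 frames → 53946.
Remaining 7 whole minutes in the current block: 1800 + 6 × 1798 = 12588 frames.
Within the current minute: 35 × 30 + 1 − 2 = 1049 (labels ;00/;01 skipped at this minute). Total = 53946 + 12588 + 1049 = 67583.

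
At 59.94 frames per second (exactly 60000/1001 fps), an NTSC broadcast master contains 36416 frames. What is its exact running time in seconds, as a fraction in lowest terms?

1139138/1875 seconds

Running time = 36416 ÷ (60000/1001) = 36416 × 1001/60000 = 1139138/1875 s.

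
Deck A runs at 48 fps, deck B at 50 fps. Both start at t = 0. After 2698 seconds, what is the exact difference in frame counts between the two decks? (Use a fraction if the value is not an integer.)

A emits 48 × 2698 = 129504 frames; B emits 50 × 2698 = 134900.
Difference = 5396 frames; B is ahead of A.

5396 frames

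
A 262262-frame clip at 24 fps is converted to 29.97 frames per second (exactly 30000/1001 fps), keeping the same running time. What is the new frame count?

Target frames = source frames × (target rate / source rate) = 262262 × (30000/1001)/(24) = 262262 × 1250/1001 = 327500.

327500 frames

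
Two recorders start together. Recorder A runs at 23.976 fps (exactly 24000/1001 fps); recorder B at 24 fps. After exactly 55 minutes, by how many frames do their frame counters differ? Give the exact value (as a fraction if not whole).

55 min = 3300 s.
A emits 24000/1001 × 3300 = 7200000/91 frames; B emits 24 × 3300 = 79200.
Difference = 7200/91 frames (≈ 79.1209); B is ahead of A.

7200/91 frames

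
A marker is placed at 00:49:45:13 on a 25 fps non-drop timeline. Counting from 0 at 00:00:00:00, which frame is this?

Total seconds to the label: (0 × 3600 + 49 × 60 + 45) = 2985.
Frame index = 2985 × 25 + 13 = 74638.

frame 74638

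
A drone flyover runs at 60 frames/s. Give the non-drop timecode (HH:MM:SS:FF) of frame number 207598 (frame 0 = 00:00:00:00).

00:57:39:58

207598 ÷ 60 = 3459 full seconds, remainder 58 frames.
3459 s = 0 h 57 min 39 s.
Timecode: 00:57:39:58.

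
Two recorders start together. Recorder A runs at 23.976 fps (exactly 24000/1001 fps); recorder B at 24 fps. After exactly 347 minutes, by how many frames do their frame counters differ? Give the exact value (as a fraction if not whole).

499680/1001 frames

347 min = 20820 s.
A emits 24000/1001 × 20820 = 499680000/1001 frames; B emits 24 × 20820 = 499680.
Difference = 499680/1001 frames (≈ 499.1808); B is ahead of A.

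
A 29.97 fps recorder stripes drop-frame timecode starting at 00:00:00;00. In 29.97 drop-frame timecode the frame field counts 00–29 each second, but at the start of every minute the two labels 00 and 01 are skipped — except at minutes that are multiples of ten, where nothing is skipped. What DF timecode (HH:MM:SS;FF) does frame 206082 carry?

01:54:36;08

Ten DF minutes hold 17982 frames, so frame 206082 lies in block 11 (frames 197802–215783) with 8280 frames into that block.
The block's first minute is 1800 frames and the rest 1798 each; 8280 frames reaches minute 4, so 11 × 18 + 4 × 2 = 206 labels have been skipped so far.
Adding those back, label number 206082 + 206 = 206288 at 30 labels/s is 6876 s + 8 f = 1 h 54 min 36 s frame 8, i.e. 01:54:36;08.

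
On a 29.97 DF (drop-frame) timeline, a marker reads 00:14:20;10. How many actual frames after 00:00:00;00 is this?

25784

Complete 10-minute blocks: 1, each 17982 frames → 17982.
Remaining 4 whole minutes in the current block: 1800 + 3 × 1798 = 7194 frames.
Within the current minute: 20 × 30 + 10 − 2 = 608 (labels ;00/;01 skipped at this minute). Total = 17982 + 7194 + 608 = 25784.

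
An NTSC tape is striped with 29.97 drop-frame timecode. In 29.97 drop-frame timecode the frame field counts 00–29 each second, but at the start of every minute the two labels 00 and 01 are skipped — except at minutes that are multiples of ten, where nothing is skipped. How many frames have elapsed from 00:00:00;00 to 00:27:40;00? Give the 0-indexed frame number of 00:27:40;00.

49750

Complete 10-minute blocks: 2, each 17982 frames → 35964.
Remaining 7 whole minutes in the current block: 1800 + 6 × 1798 = 12588 frames.
Within the current minute: 40 × 30 + 0 − 2 = 1198 (labels ;00/;01 skipped at this minute). Total = 35964 + 12588 + 1198 = 49750.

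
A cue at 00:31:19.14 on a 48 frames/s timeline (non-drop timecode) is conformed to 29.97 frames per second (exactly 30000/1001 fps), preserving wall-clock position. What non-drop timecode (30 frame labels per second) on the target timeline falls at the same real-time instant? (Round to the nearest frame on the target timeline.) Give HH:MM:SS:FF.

00:31:17:12

Source frame index: (0×3600 + 31×60 + 19) × 48 + 14 = 90206.
Real time: 90206 / (48) = 45103/24 s.
Target frame: (45103/24) × (30000/1001) = 56378750/1001 ≈ 56322.428 → 56322.
At 30 labels/s: frame 56322 → 00:31:17:12.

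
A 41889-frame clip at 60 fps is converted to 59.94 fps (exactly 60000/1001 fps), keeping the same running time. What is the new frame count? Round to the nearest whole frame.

41847 frames

Frames at target rate = 41889 × (60000/1001) / (60) = 41889000/1001 ≈ 41847.153.
Nearest whole frame: 41847.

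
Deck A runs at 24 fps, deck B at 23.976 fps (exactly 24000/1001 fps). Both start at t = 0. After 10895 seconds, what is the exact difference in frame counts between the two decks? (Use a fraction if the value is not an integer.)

261480/1001 frames

A emits 24 × 10895 = 261480 frames; B emits 24000/1001 × 10895 = 261480000/1001.
Difference = 261480/1001 frames (≈ 261.2188); B is behind A.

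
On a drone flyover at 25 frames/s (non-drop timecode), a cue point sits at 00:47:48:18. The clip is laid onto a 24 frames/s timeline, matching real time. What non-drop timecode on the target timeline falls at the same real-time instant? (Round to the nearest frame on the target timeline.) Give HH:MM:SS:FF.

00:47:48:17

Source frame index: (0×3600 + 47×60 + 48) × 25 + 18 = 71718.
Real time: 71718 / (25) = 71718/25 s.
Target frame: (71718/25) × (24) = 1721232/25 ≈ 68849.280 → 68849.
At 24 labels/s: frame 68849 → 00:47:48:17.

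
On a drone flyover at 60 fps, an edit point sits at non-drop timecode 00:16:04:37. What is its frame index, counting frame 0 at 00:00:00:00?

Total seconds to the label: (0 × 3600 + 16 × 60 + 4) = 964.
Frame index = 964 × 60 + 37 = 57877.

57877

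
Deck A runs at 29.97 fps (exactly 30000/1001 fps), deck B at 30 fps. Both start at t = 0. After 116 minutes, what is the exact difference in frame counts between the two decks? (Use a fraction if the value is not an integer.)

208800/1001 frames

116 min = 6960 s.
A emits 30000/1001 × 6960 = 208800000/1001 frames; B emits 30 × 6960 = 208800.
Difference = 208800/1001 frames (≈ 208.5914); B is ahead of A.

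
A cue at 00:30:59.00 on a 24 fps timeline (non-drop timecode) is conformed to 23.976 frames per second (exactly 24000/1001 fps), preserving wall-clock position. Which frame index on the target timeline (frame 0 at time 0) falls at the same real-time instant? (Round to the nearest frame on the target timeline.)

frame 44571

Source frame index: (0×3600 + 30×60 + 59) × 24 + 0 = 44616.
Real time: 44616 / (24) = 1859 s.
Target frame: (1859) × (24000/1001) = 312000/7 ≈ 44571.429 → 44571.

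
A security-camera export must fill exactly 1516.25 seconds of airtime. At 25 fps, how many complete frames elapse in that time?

Frames = 1516.25 × 25 = 151625/4 ≈ 37906.2500.
Complete frames: 37906.

37906 frames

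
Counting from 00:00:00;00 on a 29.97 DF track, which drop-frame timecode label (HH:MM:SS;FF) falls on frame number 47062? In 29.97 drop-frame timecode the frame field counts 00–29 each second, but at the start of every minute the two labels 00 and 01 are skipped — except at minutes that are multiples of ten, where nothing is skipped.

Ten DF minutes hold 17982 frames, so frame 47062 lies in block 2 (frames 35964–53945) with 11098 frames into that block.
The block's first minute is 1800 frames and the rest 1798 each; 11098 frames reaches minute 6, so 2 × 18 + 6 × 2 = 48 labels have been skipped so far.
Adding those back, label number 47062 + 48 = 47110 at 30 labels/s is 1570 s + 10 f = 0 h 26 min 10 s frame 10, i.e. 00:26:10;10.

00:26:10;10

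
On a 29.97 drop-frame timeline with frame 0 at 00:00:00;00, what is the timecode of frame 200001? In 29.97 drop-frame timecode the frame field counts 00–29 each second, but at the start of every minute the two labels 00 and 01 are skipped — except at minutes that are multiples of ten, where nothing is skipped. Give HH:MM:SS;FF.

Ten DF minutes hold 17982 frames, so frame 200001 lies in block 11 (frames 197802–215783) with 2199 frames into that block.
The block's first minute is 1800 frames and the rest 1798 each; 2199 frames reaches minute 1, so 11 × 18 + 1 × 2 = 200 labels have been skipped so far.
Adding those back, label number 200001 + 200 = 200201 at 30 labels/s is 6673 s + 11 f = 1 h 51 min 13 s frame 11, i.e. 01:51:13;11.

01:51:13;11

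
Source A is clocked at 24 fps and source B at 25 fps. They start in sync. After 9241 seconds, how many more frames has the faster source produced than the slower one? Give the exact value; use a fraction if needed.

9241 frames

A emits 24 × 9241 = 221784 frames; B emits 25 × 9241 = 231025.
Difference = 9241 frames; B is ahead of A.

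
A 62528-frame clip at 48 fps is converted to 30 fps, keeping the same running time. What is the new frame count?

Target frames = source frames × (target rate / source rate) = 62528 × (30)/(48) = 62528 × 5/8 = 39080.

39080 frames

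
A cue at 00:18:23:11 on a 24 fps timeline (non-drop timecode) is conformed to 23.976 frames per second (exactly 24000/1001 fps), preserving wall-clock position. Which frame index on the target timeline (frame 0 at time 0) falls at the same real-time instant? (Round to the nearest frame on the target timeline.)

Source frame index: (0×3600 + 18×60 + 23) × 24 + 11 = 26483.
Real time: 26483 / (24) = 26483/24 s.
Target frame: (26483/24) × (24000/1001) = 26483000/1001 ≈ 26456.543 → 26457.

frame 26457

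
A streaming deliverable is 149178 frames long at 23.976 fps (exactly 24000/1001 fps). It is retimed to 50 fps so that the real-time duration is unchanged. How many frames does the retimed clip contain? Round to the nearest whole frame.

311098 frames

Frames at target rate = 149178 × (50) / (24000/1001) = 24887863/80 ≈ 311098.287.
Nearest whole frame: 311098.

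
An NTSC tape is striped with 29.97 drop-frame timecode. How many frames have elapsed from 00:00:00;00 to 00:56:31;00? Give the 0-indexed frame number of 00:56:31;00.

101628

Complete 10-minute blocks: 5, each 17982 frames → 89910.
Remaining 6 whole minutes in the current block: 1800 + 5 × 1798 = 10790 frames.
Within the current minute: 31 × 30 + 0 − 2 = 928 (labels ;00/;01 skipped at this minute). Total = 89910 + 10790 + 928 = 101628.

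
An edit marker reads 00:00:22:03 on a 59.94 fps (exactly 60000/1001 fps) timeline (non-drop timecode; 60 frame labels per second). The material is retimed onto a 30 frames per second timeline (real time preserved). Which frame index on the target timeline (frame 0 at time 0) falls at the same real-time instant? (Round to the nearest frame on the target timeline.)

frame 662

Source frame index: (0×3600 + 0×60 + 22) × 60 + 3 = 1323.
Real time: 1323 / (60000/1001) = 441441/20000 s.
Target frame: (441441/20000) × (30) = 1324323/2000 ≈ 662.162 → 662.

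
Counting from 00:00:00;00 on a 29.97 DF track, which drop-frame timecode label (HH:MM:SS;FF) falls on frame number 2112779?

19:34:56;13

Each 10-minute DF block holds 10 × 60 × 30 − 9 × 2 = 17982 frames. 2112779 ÷ 17982 → 117 full blocks, remainder 8885.
Within the partial block the first minute is 1800 frames and each further minute 1798, so 4 further minute boundaries passed. Total skipped labels = 18 × 117 + 2 × 4 = 2114.
Non-drop label index = 2112779 + 2114 = 2114893; at 30 labels/s that is 19:34:56:13, i.e. DF 19:34:56;13.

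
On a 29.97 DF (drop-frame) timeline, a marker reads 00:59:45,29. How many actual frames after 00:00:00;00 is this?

107471

Complete 10-minute blocks: 5, each 17982 frames → 89910.
Remaining 9 whole minutes in the current block: 1800 + 8 × 1798 = 16184 frames.
Within the current minute: 45 × 30 + 29 − 2 = 1377 (labels ;00/;01 skipped at this minute). Total = 89910 + 16184 + 1377 = 107471.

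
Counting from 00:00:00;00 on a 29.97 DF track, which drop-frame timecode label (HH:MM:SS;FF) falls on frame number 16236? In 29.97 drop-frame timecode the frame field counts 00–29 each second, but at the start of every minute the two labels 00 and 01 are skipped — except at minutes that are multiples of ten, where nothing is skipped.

Ten DF minutes hold 17982 frames, so frame 16236 lies in block 0 (frames 0–17981) with 16236 frames into that block.
The block's first minute is 1800 frames and the rest 1798 each; 16236 frames reaches minute 9, so 0 × 18 + 9 × 2 = 18 labels have been skipped so far.
Adding those back, label number 16236 + 18 = 16254 at 30 labels/s is 541 s + 24 f = 0 h 9 min 1 s frame 24, i.e. 00:09:01;24.

00:09:01;24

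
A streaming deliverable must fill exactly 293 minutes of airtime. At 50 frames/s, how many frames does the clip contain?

879000 frames

293 min = 17580 s.
Frames = 17580 × 50 = 879000.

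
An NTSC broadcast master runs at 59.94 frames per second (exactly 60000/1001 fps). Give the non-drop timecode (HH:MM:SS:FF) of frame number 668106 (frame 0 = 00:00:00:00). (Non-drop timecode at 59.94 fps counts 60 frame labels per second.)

03:05:35:06

668106 ÷ 60 = 11135 full seconds, remainder 6 frames.
11135 s = 3 h 5 min 35 s.
Timecode: 03:05:35:06.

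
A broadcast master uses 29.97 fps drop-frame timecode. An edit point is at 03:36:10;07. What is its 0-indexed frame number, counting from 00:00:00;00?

388717

Complete 10-minute blocks: 21, each 17982 frames → 377622.
Remaining 6 whole minutes in the current block: 1800 + 5 × 1798 = 10790 frames.
Within the current minute: 10 × 30 + 7 − 2 = 305 (labels ;00/;01 skipped at this minute). Total = 377622 + 10790 + 305 = 388717.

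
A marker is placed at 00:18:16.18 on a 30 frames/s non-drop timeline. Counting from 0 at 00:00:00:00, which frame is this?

Total seconds to the label: (0 × 3600 + 18 × 60 + 16) = 1096.
Frame index = 1096 × 30 + 18 = 32898.

frame 32898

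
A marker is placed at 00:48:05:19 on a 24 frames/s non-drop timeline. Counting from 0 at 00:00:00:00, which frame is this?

frame 69259

Total seconds to the label: (0 × 3600 + 48 × 60 + 5) = 2885.
Frame index = 2885 × 24 + 19 = 69259.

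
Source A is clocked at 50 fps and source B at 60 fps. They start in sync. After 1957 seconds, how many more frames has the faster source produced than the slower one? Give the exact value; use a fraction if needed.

A emits 50 × 1957 = 97850 frames; B emits 60 × 1957 = 117420.
Difference = 19570 frames; B is ahead of A.

19570 frames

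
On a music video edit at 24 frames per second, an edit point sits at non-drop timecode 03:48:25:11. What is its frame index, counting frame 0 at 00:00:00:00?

frame 328931

Total seconds to the label: (3 × 3600 + 48 × 60 + 25) = 13705.
Frame index = 13705 × 24 + 11 = 328931.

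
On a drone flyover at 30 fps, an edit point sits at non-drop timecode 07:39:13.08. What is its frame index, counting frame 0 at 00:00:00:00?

Total seconds to the label: (7 × 3600 + 39 × 60 + 13) = 27553.
Frame index = 27553 × 30 + 8 = 826598.

frame 826598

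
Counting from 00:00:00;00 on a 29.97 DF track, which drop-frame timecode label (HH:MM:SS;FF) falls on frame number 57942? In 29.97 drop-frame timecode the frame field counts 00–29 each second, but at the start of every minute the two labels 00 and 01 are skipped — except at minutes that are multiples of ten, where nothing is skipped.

00:32:13;10

Ten DF minutes hold 17982 frames, so frame 57942 lies in block 3 (frames 53946–71927) with 3996 frames into that block.
The block's first minute is 1800 frames and the rest 1798 each; 3996 frames reaches minute 2, so 3 × 18 + 2 × 2 = 58 labels have been skipped so far.
Adding those back, label number 57942 + 58 = 58000 at 30 labels/s is 1933 s + 10 f = 0 h 32 min 13 s frame 10, i.e. 00:32:13;10.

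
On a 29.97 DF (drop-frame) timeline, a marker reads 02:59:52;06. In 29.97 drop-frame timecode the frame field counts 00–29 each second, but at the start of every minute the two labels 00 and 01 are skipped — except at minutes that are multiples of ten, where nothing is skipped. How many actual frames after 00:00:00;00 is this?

323442

Complete 10-minute blocks: 17, each 17982 frames → 305694.
Remaining 9 whole minutes in the current block: 1800 + 8 × 1798 = 16184 frames.
Within the current minute: 52 × 30 + 6 − 2 = 1564 (labels ;00/;01 skipped at this minute). Total = 305694 + 16184 + 1564 = 323442.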